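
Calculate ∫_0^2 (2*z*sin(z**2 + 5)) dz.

cos(5) - cos(9)

Let u = z**2 + 5, so du = 2*z dz. When z = 0, u = 5; when z = 2, u = 9.
The integral becomes ∫ sin(u) du from 5 to 9, with antiderivative -cos(u).
Back in z: F(z) = -cos(z**2 + 5).
Then F(2) - F(0) = (-cos(9)) - (-cos(5)) = cos(5) - cos(9).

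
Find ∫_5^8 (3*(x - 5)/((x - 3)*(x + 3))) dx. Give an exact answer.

Factor the denominator: x**2 - 9 = (x + 3)(x - 3).
Partial fractions: 3*(x - 5)/((x - 3)*(x + 3)) = 4/(x + 3) - 1/(x - 3).
An antiderivative is F(x) = -log(x - 3) + 4*log(x + 3).
Then F(8) - F(5) = (-log(5) + 4*log(11)) - (11*log(2)) = -11*log(2) - log(5) + 4*log(11).

-11*log(2) - log(5) + 4*log(11)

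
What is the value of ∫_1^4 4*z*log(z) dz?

Integrate by parts once (u = ln z, dv = 4*z dz).
An antiderivative is F(z) = z**2*(2*log(z) - 1).
Then F(4) - F(1) = (-16 + 64*log(2)) - (-1) = -15 + 64*log(2).

-15 + 64*log(2)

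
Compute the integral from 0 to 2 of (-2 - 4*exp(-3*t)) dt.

-16/3 + 4*exp(-6)/3

An antiderivative is F(t) = -2*t + 4*exp(-3*t)/3.
Then F(2) - F(0) = (-4 + 4*exp(-6)/3) - (4/3) = -16/3 + 4*exp(-6)/3.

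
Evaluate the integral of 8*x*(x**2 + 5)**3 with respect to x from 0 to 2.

Let u = x**2 + 5, so du = 2*x dx. When x = 0, u = 5; when x = 2, u = 9.
The integral becomes 4·∫ u**3 du from 5 to 9, with antiderivative u**4.
Back in x: F(x) = (x**2 + 5)**4.
Then F(2) - F(0) = (6561) - (625) = 5936.

5936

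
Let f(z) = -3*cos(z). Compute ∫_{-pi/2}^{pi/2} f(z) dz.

An antiderivative is F(z) = -3*sin(z).
Then F(pi/2) - F(-pi/2) = (-3) - (3) = -6.

-6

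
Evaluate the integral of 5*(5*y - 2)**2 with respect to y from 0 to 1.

35/3

Let u = 5*y - 2, so du = 5 dy. When y = 0, u = -2; when y = 1, u = 3.
The integral becomes ∫ u**2 du from -2 to 3, with antiderivative u**3/3.
Back in y: F(y) = (5*y - 2)**3/3.
Then F(1) - F(0) = (9) - (-8/3) = 35/3.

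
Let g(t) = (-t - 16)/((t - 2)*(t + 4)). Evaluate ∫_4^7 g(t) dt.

Factor the denominator: t**2 + 2*t - 8 = (t + 4)(t - 2).
Partial fractions: (-t - 16)/((t - 2)*(t + 4)) = 2/(t + 4) - 3/(t - 2).
An antiderivative is F(t) = -3*log(t - 2) + 2*log(t + 4).
Then F(7) - F(4) = (-3*log(5) + 2*log(11)) - (log(8)) = -3*log(5) - 3*log(2) + 2*log(11).

-3*log(5) - 3*log(2) + 2*log(11)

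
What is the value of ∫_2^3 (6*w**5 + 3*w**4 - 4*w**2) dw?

11494/15

By the power rule, an antiderivative is F(w) = w**6 + 3*w**5/5 - 4*w**3/3.
Then F(3) - F(2) = (4194/5) - (1088/15) = 11494/15.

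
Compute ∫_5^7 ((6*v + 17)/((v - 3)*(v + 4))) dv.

-2*log(3) + log(11) + 5*log(2)

Factor the denominator: v**2 + v - 12 = (v + 4)(v - 3).
Partial fractions: (6*v + 17)/((v - 3)*(v + 4)) = 1/(v + 4) + 5/(v - 3).
An antiderivative is F(v) = 5*log(v - 3) + log(v + 4).
Then F(7) - F(5) = (log(11) + 10*log(2)) - (2*log(3) + 5*log(2)) = -2*log(3) + log(11) + 5*log(2).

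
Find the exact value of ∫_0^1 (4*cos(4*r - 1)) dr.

Let u = 4*r - 1, so du = 4 dr. When r = 0, u = -1; when r = 1, u = 3.
The integral becomes ∫ cos(u) du from -1 to 3, with antiderivative sin(u).
Back in r: F(r) = sin(4*r - 1).
Then F(1) - F(0) = (sin(3)) - (-sin(1)) = sin(3) + sin(1).

sin(3) + sin(1)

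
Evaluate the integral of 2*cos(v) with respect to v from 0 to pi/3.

sqrt(3)

An antiderivative is F(v) = 2*sin(v).
Then F(pi/3) - F(0) = (sqrt(3)) - (0) = sqrt(3).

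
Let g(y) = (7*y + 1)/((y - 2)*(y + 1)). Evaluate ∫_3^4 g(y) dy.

Factor the denominator: y**2 - y - 2 = (y + 1)(y - 2).
Partial fractions: (7*y + 1)/((y - 2)*(y + 1)) = 2/(y + 1) + 5/(y - 2).
An antiderivative is F(y) = 5*log(y - 2) + 2*log(y + 1).
Then F(4) - F(3) = (2*log(5) + 5*log(2)) - (log(16)) = log(50).

log(50)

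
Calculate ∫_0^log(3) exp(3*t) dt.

Let u = exp(t), so du = exp(t) dt. When t = 0, u = 1; when t = log(3), u = 3.
The integral becomes ∫ u**2 du from 1 to 3, with antiderivative u**3/3.
Back in t: F(t) = exp(3*t)/3.
Then F(log(3)) - F(0) = (9) - (1/3) = 26/3.

26/3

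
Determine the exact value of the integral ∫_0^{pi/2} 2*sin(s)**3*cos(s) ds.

1/2

Let u = sin(s), so du = cos(s) ds. When s = 0, u = 0; when s = pi/2, u = 1.
The integral becomes 2·∫ u**3 du from 0 to 1, with antiderivative u**4/2.
Back in s: F(s) = sin(s)**4/2.
Then F(pi/2) - F(0) = (1/2) - (0) = 1/2.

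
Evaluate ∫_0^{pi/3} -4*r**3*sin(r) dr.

-4*pi - 2*sqrt(3)*pi**2/3 + 2*pi**3/27 + 12*sqrt(3)

Integrate by parts 3 times (u = r^3, dv = -4*sin(r) dr).
An antiderivative is F(r) = 4*r**3*cos(r) - 12*r**2*sin(r) - 24*r*cos(r) + 24*sin(r).
Then F(pi/3) - F(0) = (-4*pi - 2*sqrt(3)*pi**2/3 + 2*pi**3/27 + 12*sqrt(3)) - (0) = -4*pi - 2*sqrt(3)*pi**2/3 + 2*pi**3/27 + 12*sqrt(3).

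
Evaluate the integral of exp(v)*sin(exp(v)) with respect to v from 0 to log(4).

cos(1) - cos(4)

Let u = exp(v), so du = exp(v) dv. When v = 0, u = 1; when v = log(4), u = 4.
The integral becomes ∫ sin(u) du from 1 to 4, with antiderivative -cos(u).
Back in v: F(v) = -cos(exp(v)).
Then F(log(4)) - F(0) = (-cos(4)) - (-cos(1)) = cos(1) - cos(4).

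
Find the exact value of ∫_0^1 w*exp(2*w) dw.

1/4 + exp(2)/4

Integrate by parts once (u = w, dv = exp(2*w) dw).
An antiderivative is F(w) = (2*w - 1)*exp(2*w)/4.
Then F(1) - F(0) = (exp(2)/4) - (-1/4) = 1/4 + exp(2)/4.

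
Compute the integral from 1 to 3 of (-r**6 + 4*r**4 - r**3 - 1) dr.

By the power rule, an antiderivative is F(r) = -r**7/7 + 4*r**5/5 - r**4/4 - r.
Then F(3) - F(1) = (-19779/140) - (-83/140) = -4924/35.

-4924/35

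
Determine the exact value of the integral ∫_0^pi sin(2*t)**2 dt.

Use the identity sin^2(2*t) = (1 - cos(4*t))/2.
An antiderivative is F(t) = t/2 - sin(4*t)/8.
Then F(pi) - F(0) = (pi/2) - (0) = pi/2.

pi/2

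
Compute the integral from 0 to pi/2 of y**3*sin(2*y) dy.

Integrate by parts 3 times (u = y^3, dv = sin(2*y) dy).
An antiderivative is F(y) = -y**3*cos(2*y)/2 + 3*y**2*sin(2*y)/4 + 3*y*cos(2*y)/4 - 3*sin(2*y)/8.
Then F(pi/2) - F(0) = (pi*(-6 + pi**2)/16) - (0) = pi*(-6 + pi**2)/16.

pi*(-6 + pi**2)/16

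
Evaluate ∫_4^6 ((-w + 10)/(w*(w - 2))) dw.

Factor the denominator: w**2 - 2*w = w(w - 2).
Partial fractions: (-w + 10)/(w*(w - 2)) = -5/w + 4/(w - 2).
An antiderivative is F(w) = -5*log(w) + 4*log(w - 2).
Then F(6) - F(4) = (-5*log(3) + 3*log(2)) - (-log(64)) = -5*log(3) + 9*log(2).

-5*log(3) + 9*log(2)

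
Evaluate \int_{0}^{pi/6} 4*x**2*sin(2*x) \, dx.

-1/2 - pi**2/36 + sqrt(3)*pi/6

Integrate by parts twice (u = x^2, dv = 4*sin(2*x) dx).
An antiderivative is F(x) = -2*x**2*cos(2*x) + 2*x*sin(2*x) + cos(2*x).
Then F(pi/6) - F(0) = (-pi**2/36 + 1/2 + sqrt(3)*pi/6) - (1) = -1/2 - pi**2/36 + sqrt(3)*pi/6.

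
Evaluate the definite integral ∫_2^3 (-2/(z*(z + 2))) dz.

log(5/6)

Factor the denominator: z**2 + 2*z = (z + 2)z.
Partial fractions: -2/(z*(z + 2)) = 1/(z + 2) - 1/z.
An antiderivative is F(z) = -log(z) + log(z + 2).
Then F(3) - F(2) = (log(5/3)) - (log(2)) = log(5/6).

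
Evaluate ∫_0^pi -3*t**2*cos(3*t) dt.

Integrate by parts twice (u = t^2, dv = -3*cos(3*t) dt).
An antiderivative is F(t) = -t**2*sin(3*t) - 2*t*cos(3*t)/3 + 2*sin(3*t)/9.
Then F(pi) - F(0) = (2*pi/3) - (0) = 2*pi/3.

2*pi/3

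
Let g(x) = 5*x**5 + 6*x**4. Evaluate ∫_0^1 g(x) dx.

61/30

By the power rule, an antiderivative is F(x) = 5*x**6/6 + 6*x**5/5.
Then F(1) - F(0) = (61/30) - (0) = 61/30.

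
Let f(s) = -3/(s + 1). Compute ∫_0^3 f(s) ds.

An antiderivative is F(s) = -3*log(s + 1).
Then F(3) - F(0) = (-log(64)) - (0) = -log(64).

-log(64)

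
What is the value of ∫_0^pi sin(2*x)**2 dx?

Use the identity sin^2(2*x) = (1 - cos(4*x))/2.
An antiderivative is F(x) = x/2 - sin(4*x)/8.
Then F(pi) - F(0) = (pi/2) - (0) = pi/2.

pi/2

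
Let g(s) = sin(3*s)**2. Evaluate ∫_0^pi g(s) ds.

Use the identity sin^2(3*s) = (1 - cos(6*s))/2.
An antiderivative is F(s) = s/2 - sin(6*s)/12.
Then F(pi) - F(0) = (pi/2) - (0) = pi/2.

pi/2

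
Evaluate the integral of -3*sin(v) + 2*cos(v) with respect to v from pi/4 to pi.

-5*sqrt(2)/2 - 3

An antiderivative is F(v) = 2*sin(v) + 3*cos(v).
Then F(pi) - F(pi/4) = (-3) - (5*sqrt(2)/2) = -5*sqrt(2)/2 - 3.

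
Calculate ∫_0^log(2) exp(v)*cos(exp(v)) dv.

Let u = exp(v), so du = exp(v) dv. When v = 0, u = 1; when v = log(2), u = 2.
The integral becomes ∫ cos(u) du from 1 to 2, with antiderivative sin(u).
Back in v: F(v) = sin(exp(v)).
Then F(log(2)) - F(0) = (sin(2)) - (sin(1)) = -sin(1) + sin(2).

-sin(1) + sin(2)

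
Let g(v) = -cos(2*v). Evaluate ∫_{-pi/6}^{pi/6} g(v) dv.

-sqrt(3)/2

An antiderivative is F(v) = -sin(2*v)/2.
Then F(pi/6) - F(-pi/6) = (-sqrt(3)/4) - (sqrt(3)/4) = -sqrt(3)/2.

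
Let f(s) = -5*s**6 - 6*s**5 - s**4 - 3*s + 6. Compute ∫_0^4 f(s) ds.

-560128/35

By the power rule, an antiderivative is F(s) = -5*s**7/7 - s**6 - s**5/5 - 3*s**2/2 + 6*s.
Then F(4) - F(0) = (-560128/35) - (0) = -560128/35.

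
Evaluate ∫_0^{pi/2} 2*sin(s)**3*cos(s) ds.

1/2

Let u = sin(s), so du = cos(s) ds. When s = 0, u = 0; when s = pi/2, u = 1.
The integral becomes 2·∫ u**3 du from 0 to 1, with antiderivative u**4/2.
Back in s: F(s) = sin(s)**4/2.
Then F(pi/2) - F(0) = (1/2) - (0) = 1/2.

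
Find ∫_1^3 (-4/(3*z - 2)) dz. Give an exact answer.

-4*log(7)/3

An antiderivative is F(z) = -4*log(3*z - 2)/3.
Then F(3) - F(1) = (-4*log(7)/3) - (0) = -4*log(7)/3.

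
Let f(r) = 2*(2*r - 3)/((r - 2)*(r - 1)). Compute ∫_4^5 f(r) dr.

log(4)

Factor the denominator: r**2 - 3*r + 2 = (r - 1)(r - 2).
Partial fractions: 2*(2*r - 3)/((r - 2)*(r - 1)) = 2/(r - 1) + 2/(r - 2).
An antiderivative is F(r) = 2*log(r - 2) + 2*log(r - 1).
Then F(5) - F(4) = (2*log(3) + 4*log(2)) - (log(36)) = log(4).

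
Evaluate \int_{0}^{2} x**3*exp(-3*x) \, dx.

Integrate by parts 3 times (u = x^3, dv = exp(-3*x) dx).
An antiderivative is F(x) = (-9*x**3 - 9*x**2 - 6*x - 2)*exp(-3*x)/27.
Then F(2) - F(0) = (-122*exp(-6)/27) - (-2/27) = 2/27 - 122*exp(-6)/27.

2/27 - 122*exp(-6)/27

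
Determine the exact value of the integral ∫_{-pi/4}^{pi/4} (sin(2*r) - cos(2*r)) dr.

-1

An antiderivative is F(r) = -sin(2*r)/2 - cos(2*r)/2.
Then F(pi/4) - F(-pi/4) = (-1/2) - (1/2) = -1.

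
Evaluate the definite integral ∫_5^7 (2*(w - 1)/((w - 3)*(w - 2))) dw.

Factor the denominator: w**2 - 5*w + 6 = (w - 2)(w - 3).
Partial fractions: 2*(w - 1)/((w - 3)*(w - 2)) = -2/(w - 2) + 4/(w - 3).
An antiderivative is F(w) = 4*log(w - 3) - 2*log(w - 2).
Then F(7) - F(5) = (-2*log(5) + 8*log(2)) - (log(16/9)) = -2*log(5) + 2*log(3) + 4*log(2).

-2*log(5) + 2*log(3) + 4*log(2)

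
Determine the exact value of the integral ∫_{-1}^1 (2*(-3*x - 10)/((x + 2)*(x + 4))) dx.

-2*log(5) - 2*log(3)

Factor the denominator: x**2 + 6*x + 8 = (x + 4)(x + 2).
Partial fractions: 2*(-3*x - 10)/((x + 2)*(x + 4)) = -2/(x + 4) - 4/(x + 2).
An antiderivative is F(x) = -4*log(x + 2) - 2*log(x + 4).
Then F(1) - F(-1) = (-4*log(3) - 2*log(5)) - (-log(9)) = -2*log(5) - 2*log(3).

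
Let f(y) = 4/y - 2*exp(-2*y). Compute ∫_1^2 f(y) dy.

An antiderivative is F(y) = 4*log(y) + exp(-2*y).
Then F(2) - F(1) = (exp(-4) + 4*log(2)) - (exp(-2)) = -exp(-2) + exp(-4) + 4*log(2).

-exp(-2) + exp(-4) + 4*log(2)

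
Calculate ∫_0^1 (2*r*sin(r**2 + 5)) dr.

-cos(6) + cos(5)

Let u = r**2 + 5, so du = 2*r dr. When r = 0, u = 5; when r = 1, u = 6.
The integral becomes ∫ sin(u) du from 5 to 6, with antiderivative -cos(u).
Back in r: F(r) = -cos(r**2 + 5).
Then F(1) - F(0) = (-cos(6)) - (-cos(5)) = -cos(6) + cos(5).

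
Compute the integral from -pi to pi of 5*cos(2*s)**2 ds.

5*pi

Use the identity cos^2(2*s) = (1 + cos(4*s))/2.
An antiderivative is F(s) = 5*s/2 + 5*sin(4*s)/8.
Then F(pi) - F(-pi) = (5*pi/2) - (-5*pi/2) = 5*pi.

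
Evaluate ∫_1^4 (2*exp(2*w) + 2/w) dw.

-exp(2) + log(16) + exp(8)

An antiderivative is F(w) = exp(2*w) + 2*log(w).
Then F(4) - F(1) = (log(16) + exp(8)) - (exp(2)) = -exp(2) + log(16) + exp(8).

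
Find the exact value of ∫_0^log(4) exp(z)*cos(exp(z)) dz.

Let u = exp(z), so du = exp(z) dz. When z = 0, u = 1; when z = log(4), u = 4.
The integral becomes ∫ cos(u) du from 1 to 4, with antiderivative sin(u).
Back in z: F(z) = sin(exp(z)).
Then F(log(4)) - F(0) = (sin(4)) - (sin(1)) = -sin(1) + sin(4).

-sin(1) + sin(4)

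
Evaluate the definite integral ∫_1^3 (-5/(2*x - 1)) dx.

-5*log(5)/2

An antiderivative is F(x) = -5*log(2*x - 1)/2.
Then F(3) - F(1) = (-5*log(5)/2) - (0) = -5*log(5)/2.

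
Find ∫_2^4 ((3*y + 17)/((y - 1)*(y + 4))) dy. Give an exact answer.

-2*log(2) + 5*log(3)

Factor the denominator: y**2 + 3*y - 4 = (y + 4)(y - 1).
Partial fractions: (3*y + 17)/((y - 1)*(y + 4)) = -1/(y + 4) + 4/(y - 1).
An antiderivative is F(y) = 4*log(y - 1) - log(y + 4).
Then F(4) - F(2) = (log(81/8)) - (-log(6)) = -2*log(2) + 5*log(3).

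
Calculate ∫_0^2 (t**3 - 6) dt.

-8

By the power rule, an antiderivative is F(t) = t**4/4 - 6*t.
Then F(2) - F(0) = (-8) - (0) = -8.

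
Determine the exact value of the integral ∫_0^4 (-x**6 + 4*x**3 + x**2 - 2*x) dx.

By the power rule, an antiderivative is F(x) = -x**7/7 + x**4 + x**3/3 - x**2.
Then F(4) - F(0) = (-43664/21) - (0) = -43664/21.

-43664/21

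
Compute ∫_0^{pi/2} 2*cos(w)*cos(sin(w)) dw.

Let u = sin(w), so du = cos(w) dw. When w = 0, u = 0; when w = pi/2, u = 1.
The integral becomes 2·∫ cos(u) du from 0 to 1, with antiderivative 2*sin(u).
Back in w: F(w) = 2*sin(sin(w)).
Then F(pi/2) - F(0) = (2*sin(1)) - (0) = 2*sin(1).

2*sin(1)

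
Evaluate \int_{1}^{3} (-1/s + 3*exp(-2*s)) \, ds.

An antiderivative is F(s) = -log(s) - 3*exp(-2*s)/2.
Then F(3) - F(1) = (-log(3) - 3*exp(-6)/2) - (-3*exp(-2)/2) = -log(3) - 3*exp(-6)/2 + 3*exp(-2)/2.

-log(3) - 3*exp(-6)/2 + 3*exp(-2)/2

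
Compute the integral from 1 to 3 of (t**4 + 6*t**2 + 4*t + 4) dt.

622/5

By the power rule, an antiderivative is F(t) = t**5/5 + 2*t**3 + 2*t**2 + 4*t.
Then F(3) - F(1) = (663/5) - (41/5) = 622/5.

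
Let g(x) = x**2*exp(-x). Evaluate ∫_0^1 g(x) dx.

Integrate by parts twice (u = x^2, dv = exp(-x) dx).
An antiderivative is F(x) = (-x**2 - 2*x - 2)*exp(-x).
Then F(1) - F(0) = (-5*exp(-1)) - (-2) = 2 - 5*exp(-1).

2 - 5*exp(-1)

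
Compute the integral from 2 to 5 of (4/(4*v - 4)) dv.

An antiderivative is F(v) = log(4*v - 4).
Then F(5) - F(2) = (log(16)) - (log(4)) = log(4).

log(4)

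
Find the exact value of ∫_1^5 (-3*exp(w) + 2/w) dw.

An antiderivative is F(w) = -3*exp(w) + 2*log(w).
Then F(5) - F(1) = (-3*exp(5) + log(25)) - (-3*exp(1)) = -3*exp(5) + log(25) + 3*exp(1).

-3*exp(5) + log(25) + 3*exp(1)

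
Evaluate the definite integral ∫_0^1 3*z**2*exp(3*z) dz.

-2/9 + 5*exp(3)/9

Integrate by parts twice (u = z^2, dv = 3*exp(3*z) dz).
An antiderivative is F(z) = (9*z**2 - 6*z + 2)*exp(3*z)/9.
Then F(1) - F(0) = (5*exp(3)/9) - (2/9) = -2/9 + 5*exp(3)/9.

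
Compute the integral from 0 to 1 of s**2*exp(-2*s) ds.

Integrate by parts twice (u = s^2, dv = exp(-2*s) ds).
An antiderivative is F(s) = (-2*s**2 - 2*s - 1)*exp(-2*s)/4.
Then F(1) - F(0) = (-5*exp(-2)/4) - (-1/4) = (-5 + exp(2))*exp(-2)/4.

(-5 + exp(2))*exp(-2)/4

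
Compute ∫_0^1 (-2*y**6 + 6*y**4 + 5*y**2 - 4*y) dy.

61/105

By the power rule, an antiderivative is F(y) = -2*y**7/7 + 6*y**5/5 + 5*y**3/3 - 2*y**2.
Then F(1) - F(0) = (61/105) - (0) = 61/105.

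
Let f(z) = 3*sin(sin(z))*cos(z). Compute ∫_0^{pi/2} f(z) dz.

Let u = sin(z), so du = cos(z) dz. When z = 0, u = 0; when z = pi/2, u = 1.
The integral becomes 3·∫ sin(u) du from 0 to 1, with antiderivative -3*cos(u).
Back in z: F(z) = -3*cos(sin(z)).
Then F(pi/2) - F(0) = (-3*cos(1)) - (-3) = 3 - 3*cos(1).

3 - 3*cos(1)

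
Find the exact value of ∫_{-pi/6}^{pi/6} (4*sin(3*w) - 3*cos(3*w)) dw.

An antiderivative is F(w) = -sin(3*w) - 4*cos(3*w)/3.
Then F(pi/6) - F(-pi/6) = (-1) - (1) = -2.

-2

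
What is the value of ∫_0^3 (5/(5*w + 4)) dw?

Let u = 5*w + 4, so du = 5 dw. When w = 0, u = 4; when w = 3, u = 19.
The integral becomes ∫ 1/u du from 4 to 19, with antiderivative log(u).
Back in w: F(w) = log(5*w + 4).
Then F(3) - F(0) = (log(19)) - (log(4)) = log(19/4).

log(19/4)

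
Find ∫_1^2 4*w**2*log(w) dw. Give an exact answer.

-28/9 + 32*log(2)/3

Integrate by parts once (u = ln w, dv = 4*w**2 dw).
An antiderivative is F(w) = 4*w**3*(3*log(w) - 1)/9.
Then F(2) - F(1) = (-32/9 + 32*log(2)/3) - (-4/9) = -28/9 + 32*log(2)/3.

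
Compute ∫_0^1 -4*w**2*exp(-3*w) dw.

Integrate by parts twice (u = w^2, dv = -4*exp(-3*w) dw).
An antiderivative is F(w) = (36*w**2 + 24*w + 8)*exp(-3*w)/27.
Then F(1) - F(0) = (68*exp(-3)/27) - (8/27) = -8/27 + 68*exp(-3)/27.

-8/27 + 68*exp(-3)/27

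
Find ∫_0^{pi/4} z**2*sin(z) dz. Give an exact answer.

-2 - sqrt(2)*pi**2/32 + sqrt(2)*pi/4 + sqrt(2)

Integrate by parts twice (u = z^2, dv = sin(z) dz).
An antiderivative is F(z) = -z**2*cos(z) + 2*z*sin(z) + 2*cos(z).
Then F(pi/4) - F(0) = (sqrt(2)*(-pi**2 + 8*pi + 32)/32) - (2) = -2 - sqrt(2)*pi**2/32 + sqrt(2)*pi/4 + sqrt(2).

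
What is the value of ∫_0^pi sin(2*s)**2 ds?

Use the identity sin^2(2*s) = (1 - cos(4*s))/2.
An antiderivative is F(s) = s/2 - sin(4*s)/8.
Then F(pi) - F(0) = (pi/2) - (0) = pi/2.

pi/2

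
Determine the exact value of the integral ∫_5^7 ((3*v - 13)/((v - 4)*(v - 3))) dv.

Factor the denominator: v**2 - 7*v + 12 = (v - 3)(v - 4).
Partial fractions: (3*v - 13)/((v - 4)*(v - 3)) = 4/(v - 3) - 1/(v - 4).
An antiderivative is F(v) = -log(v - 4) + 4*log(v - 3).
Then F(7) - F(5) = (-log(3) + 8*log(2)) - (log(16)) = log(16/3).

log(16/3)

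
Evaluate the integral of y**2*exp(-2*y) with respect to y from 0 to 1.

Integrate by parts twice (u = y^2, dv = exp(-2*y) dy).
An antiderivative is F(y) = (-2*y**2 - 2*y - 1)*exp(-2*y)/4.
Then F(1) - F(0) = (-5*exp(-2)/4) - (-1/4) = (-5 + exp(2))*exp(-2)/4.

(-5 + exp(2))*exp(-2)/4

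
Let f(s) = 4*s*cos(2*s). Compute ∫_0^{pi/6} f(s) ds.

-1/2 + sqrt(3)*pi/6

Integrate by parts once (u = s, dv = 4*cos(2*s) ds).
An antiderivative is F(s) = 2*s*sin(2*s) + cos(2*s).
Then F(pi/6) - F(0) = (1/2 + sqrt(3)*pi/6) - (1) = -1/2 + sqrt(3)*pi/6.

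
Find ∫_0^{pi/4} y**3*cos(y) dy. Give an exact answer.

-3*sqrt(2) - 3*sqrt(2)*pi/4 + sqrt(2)*pi**3/128 + 3*sqrt(2)*pi**2/32 + 6

Integrate by parts 3 times (u = y^3, dv = cos(y) dy).
An antiderivative is F(y) = y**3*sin(y) + 3*y**2*cos(y) - 6*y*sin(y) - 6*cos(y).
Then F(pi/4) - F(0) = (sqrt(2)*(-384 - 96*pi + pi**3 + 12*pi**2)/128) - (-6) = -3*sqrt(2) - 3*sqrt(2)*pi/4 + sqrt(2)*pi**3/128 + 3*sqrt(2)*pi**2/32 + 6.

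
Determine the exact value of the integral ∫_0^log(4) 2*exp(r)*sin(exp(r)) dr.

Let u = exp(r), so du = exp(r) dr. When r = 0, u = 1; when r = log(4), u = 4.
The integral becomes 2·∫ sin(u) du from 1 to 4, with antiderivative -2*cos(u).
Back in r: F(r) = -2*cos(exp(r)).
Then F(log(4)) - F(0) = (-2*cos(4)) - (-2*cos(1)) = 2*cos(1) - 2*cos(4).

2*cos(1) - 2*cos(4)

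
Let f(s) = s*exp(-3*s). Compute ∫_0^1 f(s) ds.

(-4 + exp(3))*exp(-3)/9

Integrate by parts once (u = s, dv = exp(-3*s) ds).
An antiderivative is F(s) = (-3*s - 1)*exp(-3*s)/9.
Then F(1) - F(0) = (-4*exp(-3)/9) - (-1/9) = (-4 + exp(3))*exp(-3)/9.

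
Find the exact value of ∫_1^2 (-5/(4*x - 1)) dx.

An antiderivative is F(x) = -5*log(4*x - 1)/4.
Then F(2) - F(1) = (-5*log(7)/4) - (-5*log(3)/4) = -5*log(7)/4 + 5*log(3)/4.

-5*log(7)/4 + 5*log(3)/4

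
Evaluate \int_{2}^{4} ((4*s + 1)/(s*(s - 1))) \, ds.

Factor the denominator: s**2 - s = s(s - 1).
Partial fractions: (4*s + 1)/(s*(s - 1)) = -1/s + 5/(s - 1).
An antiderivative is F(s) = -log(s) + 5*log(s - 1).
Then F(4) - F(2) = (-2*log(2) + 5*log(3)) - (-log(2)) = -log(2) + 5*log(3).

-log(2) + 5*log(3)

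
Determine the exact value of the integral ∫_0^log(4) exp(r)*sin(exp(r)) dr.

Let u = exp(r), so du = exp(r) dr. When r = 0, u = 1; when r = log(4), u = 4.
The integral becomes ∫ sin(u) du from 1 to 4, with antiderivative -cos(u).
Back in r: F(r) = -cos(exp(r)).
Then F(log(4)) - F(0) = (-cos(4)) - (-cos(1)) = cos(1) - cos(4).

cos(1) - cos(4)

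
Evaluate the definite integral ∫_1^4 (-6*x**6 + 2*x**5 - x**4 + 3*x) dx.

-900177/70

By the power rule, an antiderivative is F(x) = -6*x**7/7 + x**6/3 - x**5/5 + 3*x**2/2.
Then F(4) - F(1) = (-1350184/105) - (163/210) = -900177/70.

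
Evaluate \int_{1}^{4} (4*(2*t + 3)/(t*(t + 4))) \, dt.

Factor the denominator: t**2 + 4*t = (t + 4)t.
Partial fractions: 4*(2*t + 3)/(t*(t + 4)) = 5/(t + 4) + 3/t.
An antiderivative is F(t) = 3*log(t) + 5*log(t + 4).
Then F(4) - F(1) = (21*log(2)) - (5*log(5)) = -5*log(5) + 21*log(2).

-5*log(5) + 21*log(2)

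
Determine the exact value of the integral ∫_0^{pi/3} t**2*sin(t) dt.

-1 - pi**2/18 + sqrt(3)*pi/3

Integrate by parts twice (u = t^2, dv = sin(t) dt).
An antiderivative is F(t) = -t**2*cos(t) + 2*t*sin(t) + 2*cos(t).
Then F(pi/3) - F(0) = (-pi**2/18 + 1 + sqrt(3)*pi/3) - (2) = -1 - pi**2/18 + sqrt(3)*pi/3.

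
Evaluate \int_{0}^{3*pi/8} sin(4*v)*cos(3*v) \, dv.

Use the identity sin(4*v)cos(3*v) = [sin(7*v) + sin(v)]/2.
An antiderivative is F(v) = -cos(v)/2 - cos(7*v)/14.
Then F(3*pi/8) - F(0) = (-3*sqrt(2 - sqrt(2))/14) - (-4/7) = 4/7 - 3*sqrt(2 - sqrt(2))/14.

4/7 - 3*sqrt(2 - sqrt(2))/14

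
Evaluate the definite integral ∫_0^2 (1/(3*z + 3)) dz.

An antiderivative is F(z) = log(3*z + 3)/3.
Then F(2) - F(0) = (2*log(3)/3) - (log(3)/3) = log(3)/3.

log(3)/3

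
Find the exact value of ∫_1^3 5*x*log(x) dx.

Integrate by parts once (u = ln x, dv = 5*x dx).
An antiderivative is F(x) = 5*x**2*(2*log(x) - 1)/4.
Then F(3) - F(1) = (-45/4 + 45*log(3)/2) - (-5/4) = -10 + 45*log(3)/2.

-10 + 45*log(3)/2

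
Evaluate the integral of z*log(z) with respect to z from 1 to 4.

-15/4 + 16*log(2)

Integrate by parts once (u = ln z, dv = z dz).
An antiderivative is F(z) = z**2*(2*log(z) - 1)/4.
Then F(4) - F(1) = (-4 + 16*log(2)) - (-1/4) = -15/4 + 16*log(2).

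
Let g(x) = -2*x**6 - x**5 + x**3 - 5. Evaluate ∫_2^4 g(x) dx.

By the power rule, an antiderivative is F(x) = -2*x**7/7 - x**6/6 + x**4/4 - 5*x.
Then F(4) - F(2) = (-111716/21) - (-1118/21) = -36866/7.

-36866/7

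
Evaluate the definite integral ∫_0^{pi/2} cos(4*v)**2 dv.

Use the identity cos^2(4*v) = (1 + cos(8*v))/2.
An antiderivative is F(v) = v/2 + sin(8*v)/16.
Then F(pi/2) - F(0) = (pi/4) - (0) = pi/4.

pi/4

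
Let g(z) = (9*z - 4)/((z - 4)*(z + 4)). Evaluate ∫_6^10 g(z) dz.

-5*log(5) + 4*log(3) + 5*log(7)

Factor the denominator: z**2 - 16 = (z + 4)(z - 4).
Partial fractions: (9*z - 4)/((z - 4)*(z + 4)) = 5/(z + 4) + 4/(z - 4).
An antiderivative is F(z) = 4*log(z - 4) + 5*log(z + 4).
Then F(10) - F(6) = (4*log(3) + 9*log(2) + 5*log(7)) - (9*log(2) + 5*log(5)) = -5*log(5) + 4*log(3) + 5*log(7).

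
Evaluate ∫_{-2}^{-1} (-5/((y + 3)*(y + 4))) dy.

Factor the denominator: y**2 + 7*y + 12 = (y + 4)(y + 3).
Partial fractions: -5/((y + 3)*(y + 4)) = 5/(y + 4) - 5/(y + 3).
An antiderivative is F(y) = -5*log(y + 3) + 5*log(y + 4).
Then F(-1) - F(-2) = (-5*log(2) + 5*log(3)) - (log(32)) = -10*log(2) + 5*log(3).

-10*log(2) + 5*log(3)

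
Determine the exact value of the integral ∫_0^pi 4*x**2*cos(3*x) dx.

-8*pi/9

Integrate by parts twice (u = x^2, dv = 4*cos(3*x) dx).
An antiderivative is F(x) = 4*x**2*sin(3*x)/3 + 8*x*cos(3*x)/9 - 8*sin(3*x)/27.
Then F(pi) - F(0) = (-8*pi/9) - (0) = -8*pi/9.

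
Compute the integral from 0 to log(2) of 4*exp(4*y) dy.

15

Let u = exp(y), so du = exp(y) dy. When y = 0, u = 1; when y = log(2), u = 2.
The integral becomes 4·∫ u**3 du from 1 to 2, with antiderivative u**4.
Back in y: F(y) = exp(4*y).
Then F(log(2)) - F(0) = (16) - (1) = 15.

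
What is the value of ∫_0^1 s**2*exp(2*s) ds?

-1/4 + exp(2)/4

Integrate by parts twice (u = s^2, dv = exp(2*s) ds).
An antiderivative is F(s) = (2*s**2 - 2*s + 1)*exp(2*s)/4.
Then F(1) - F(0) = (exp(2)/4) - (1/4) = -1/4 + exp(2)/4.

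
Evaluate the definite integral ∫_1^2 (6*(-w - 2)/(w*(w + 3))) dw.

Factor the denominator: w**2 + 3*w = (w + 3)w.
Partial fractions: 6*(-w - 2)/(w*(w + 3)) = -2/(w + 3) - 4/w.
An antiderivative is F(w) = -4*log(w) - 2*log(w + 3).
Then F(2) - F(1) = (-2*log(5) - 4*log(2)) - (-log(16)) = -log(25).

-log(25)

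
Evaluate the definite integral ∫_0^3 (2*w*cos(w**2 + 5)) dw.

Let u = w**2 + 5, so du = 2*w dw. When w = 0, u = 5; when w = 3, u = 14.
The integral becomes ∫ cos(u) du from 5 to 14, with antiderivative sin(u).
Back in w: F(w) = sin(w**2 + 5).
Then F(3) - F(0) = (sin(14)) - (sin(5)) = -sin(5) + sin(14).

-sin(5) + sin(14)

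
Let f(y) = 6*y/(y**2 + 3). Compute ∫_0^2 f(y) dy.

-3*log(3) + 3*log(7)

Let u = y**2 + 3, so du = 2*y dy. When y = 0, u = 3; when y = 2, u = 7.
The integral becomes 3·∫ 1/u du from 3 to 7, with antiderivative 3*log(u).
Back in y: F(y) = 3*log(y**2 + 3).
Then F(2) - F(0) = (3*log(7)) - (log(27)) = -3*log(3) + 3*log(7).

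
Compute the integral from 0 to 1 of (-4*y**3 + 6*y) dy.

By the power rule, an antiderivative is F(y) = -y**4 + 3*y**2.
Then F(1) - F(0) = (2) - (0) = 2.

2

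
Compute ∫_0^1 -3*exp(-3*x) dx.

An antiderivative is F(x) = exp(-3*x).
Then F(1) - F(0) = (exp(-3)) - (1) = -1 + exp(-3).

-1 + exp(-3)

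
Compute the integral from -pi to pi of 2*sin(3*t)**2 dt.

2*pi

Use the identity sin^2(3*t) = (1 - cos(6*t))/2.
An antiderivative is F(t) = t - sin(6*t)/6.
Then F(pi) - F(-pi) = (pi) - (-pi) = 2*pi.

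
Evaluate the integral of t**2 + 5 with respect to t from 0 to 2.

By the power rule, an antiderivative is F(t) = t**3/3 + 5*t.
Then F(2) - F(0) = (38/3) - (0) = 38/3.

38/3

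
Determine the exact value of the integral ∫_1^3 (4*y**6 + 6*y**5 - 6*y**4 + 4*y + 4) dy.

By the power rule, an antiderivative is F(y) = 4*y**7/7 + y**6 - 6*y**5/5 + 2*y**2 + 4*y.
Then F(3) - F(1) = (60099/35) - (223/35) = 59876/35.

59876/35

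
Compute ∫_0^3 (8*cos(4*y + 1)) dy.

Let u = 4*y + 1, so du = 4 dy. When y = 0, u = 1; when y = 3, u = 13.
The integral becomes 2·∫ cos(u) du from 1 to 13, with antiderivative 2*sin(u).
Back in y: F(y) = 2*sin(4*y + 1).
Then F(3) - F(0) = (2*sin(13)) - (2*sin(1)) = -2*sin(1) + 2*sin(13).

-2*sin(1) + 2*sin(13)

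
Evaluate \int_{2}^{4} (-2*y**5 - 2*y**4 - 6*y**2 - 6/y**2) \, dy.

By the power rule, an antiderivative is F(y) = -y**6/3 - 2*y**5/5 - 2*y**3 + 6/y.
Then F(4) - F(2) = (-57043/30) - (-707/15) = -18543/10.

-18543/10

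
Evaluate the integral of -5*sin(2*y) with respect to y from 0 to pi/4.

An antiderivative is F(y) = 5*cos(2*y)/2.
Then F(pi/4) - F(0) = (0) - (5/2) = -5/2.

-5/2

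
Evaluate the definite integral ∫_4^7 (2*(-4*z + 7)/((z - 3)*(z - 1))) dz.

Factor the denominator: z**2 - 4*z + 3 = (z - 1)(z - 3).
Partial fractions: 2*(-4*z + 7)/((z - 3)*(z - 1)) = -3/(z - 1) - 5/(z - 3).
An antiderivative is F(z) = -5*log(z - 3) - 3*log(z - 1).
Then F(7) - F(4) = (-13*log(2) - 3*log(3)) - (-log(27)) = -13*log(2).

-13*log(2)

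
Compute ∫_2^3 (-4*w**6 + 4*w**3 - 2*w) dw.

-7816/7

By the power rule, an antiderivative is F(w) = -4*w**7/7 + w**4 - w**2.
Then F(3) - F(2) = (-8244/7) - (-428/7) = -7816/7.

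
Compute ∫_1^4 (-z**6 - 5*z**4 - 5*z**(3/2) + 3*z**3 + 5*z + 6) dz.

By the power rule, an antiderivative is F(z) = -z**7/7 - 2*z**(5/2) - z**5 + 3*z**4/4 + 5*z**2/2 + 6*z.
Then F(4) - F(1) = (-22208/7) - (171/28) = -89003/28.

-89003/28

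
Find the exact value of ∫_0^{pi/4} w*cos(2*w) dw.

Integrate by parts once (u = w, dv = cos(2*w) dw).
An antiderivative is F(w) = w*sin(2*w)/2 + cos(2*w)/4.
Then F(pi/4) - F(0) = (pi/8) - (1/4) = -1/4 + pi/8.

-1/4 + pi/8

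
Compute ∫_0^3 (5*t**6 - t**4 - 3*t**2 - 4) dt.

51609/35

By the power rule, an antiderivative is F(t) = 5*t**7/7 - t**5/5 - t**3 - 4*t.
Then F(3) - F(0) = (51609/35) - (0) = 51609/35.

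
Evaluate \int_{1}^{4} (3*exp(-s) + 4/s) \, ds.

-3*exp(-4) + 3*exp(-1) + 8*log(2)

An antiderivative is F(s) = 4*log(s) - 3*exp(-s).
Then F(4) - F(1) = (-3*exp(-4) + 8*log(2)) - (-3*exp(-1)) = -3*exp(-4) + 3*exp(-1) + 8*log(2).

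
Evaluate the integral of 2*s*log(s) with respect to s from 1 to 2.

-3/2 + log(16)

Integrate by parts once (u = ln s, dv = 2*s ds).
An antiderivative is F(s) = s**2*(2*log(s) - 1)/2.
Then F(2) - F(1) = (-2 + log(16)) - (-1/2) = -3/2 + log(16).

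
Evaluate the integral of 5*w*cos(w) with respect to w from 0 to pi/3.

Integrate by parts once (u = w, dv = 5*cos(w) dw).
An antiderivative is F(w) = 5*w*sin(w) + 5*cos(w).
Then F(pi/3) - F(0) = (5/2 + 5*sqrt(3)*pi/6) - (5) = -5/2 + 5*sqrt(3)*pi/6.

-5/2 + 5*sqrt(3)*pi/6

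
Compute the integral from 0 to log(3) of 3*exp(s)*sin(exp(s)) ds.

Let u = exp(s), so du = exp(s) ds. When s = 0, u = 1; when s = log(3), u = 3.
The integral becomes 3·∫ sin(u) du from 1 to 3, with antiderivative -3*cos(u).
Back in s: F(s) = -3*cos(exp(s)).
Then F(log(3)) - F(0) = (-3*cos(3)) - (-3*cos(1)) = 3*cos(1) - 3*cos(3).

3*cos(1) - 3*cos(3)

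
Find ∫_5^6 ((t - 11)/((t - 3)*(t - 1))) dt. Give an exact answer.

Factor the denominator: t**2 - 4*t + 3 = (t - 1)(t - 3).
Partial fractions: (t - 11)/((t - 3)*(t - 1)) = 5/(t - 1) - 4/(t - 3).
An antiderivative is F(t) = -4*log(t - 3) + 5*log(t - 1).
Then F(6) - F(5) = (-4*log(3) + 5*log(5)) - (log(64)) = -4*log(3) - 6*log(2) + 5*log(5).

-4*log(3) - 6*log(2) + 5*log(5)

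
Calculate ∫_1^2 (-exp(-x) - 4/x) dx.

An antiderivative is F(x) = -4*log(x) + exp(-x).
Then F(2) - F(1) = (-4*log(2) + exp(-2)) - (exp(-1)) = -4*log(2) - exp(-1) + exp(-2).

-4*log(2) - exp(-1) + exp(-2)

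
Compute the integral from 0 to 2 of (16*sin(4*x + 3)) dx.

4*cos(3) - 4*cos(11)

Let u = 4*x + 3, so du = 4 dx. When x = 0, u = 3; when x = 2, u = 11.
The integral becomes 4·∫ sin(u) du from 3 to 11, with antiderivative -4*cos(u).
Back in x: F(x) = -4*cos(4*x + 3).
Then F(2) - F(0) = (-4*cos(11)) - (-4*cos(3)) = 4*cos(3) - 4*cos(11).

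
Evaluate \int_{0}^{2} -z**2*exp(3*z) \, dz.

Integrate by parts twice (u = z^2, dv = -exp(3*z) dz).
An antiderivative is F(z) = (-9*z**2 + 6*z - 2)*exp(3*z)/27.
Then F(2) - F(0) = (-26*exp(6)/27) - (-2/27) = 2/27 - 26*exp(6)/27.

2/27 - 26*exp(6)/27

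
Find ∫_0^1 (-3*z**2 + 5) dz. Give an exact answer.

4

By the power rule, an antiderivative is F(z) = -z**3 + 5*z.
Then F(1) - F(0) = (4) - (0) = 4.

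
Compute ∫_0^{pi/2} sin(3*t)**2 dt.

pi/4

Use the identity sin^2(3*t) = (1 - cos(6*t))/2.
An antiderivative is F(t) = t/2 - sin(6*t)/12.
Then F(pi/2) - F(0) = (pi/4) - (0) = pi/4.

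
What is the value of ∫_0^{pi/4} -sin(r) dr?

-1 + sqrt(2)/2

An antiderivative is F(r) = cos(r).
Then F(pi/4) - F(0) = (sqrt(2)/2) - (1) = -1 + sqrt(2)/2.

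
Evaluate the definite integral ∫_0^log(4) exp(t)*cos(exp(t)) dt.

Let u = exp(t), so du = exp(t) dt. When t = 0, u = 1; when t = log(4), u = 4.
The integral becomes ∫ cos(u) du from 1 to 4, with antiderivative sin(u).
Back in t: F(t) = sin(exp(t)).
Then F(log(4)) - F(0) = (sin(4)) - (sin(1)) = -sin(1) + sin(4).

-sin(1) + sin(4)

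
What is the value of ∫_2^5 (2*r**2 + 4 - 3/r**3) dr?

By the power rule, an antiderivative is F(r) = 2*r**3/3 + 4*r + 3/(2*r**2).
Then F(5) - F(2) = (15509/150) - (329/24) = 17937/200.

17937/200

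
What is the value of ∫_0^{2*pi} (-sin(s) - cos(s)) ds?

0

An antiderivative is F(s) = -sin(s) + cos(s).
Then F(2*pi) - F(0) = (1) - (1) = 0.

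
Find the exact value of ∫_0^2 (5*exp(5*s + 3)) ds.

Let u = 5*s + 3, so du = 5 ds. When s = 0, u = 3; when s = 2, u = 13.
The integral becomes ∫ exp(u) du from 3 to 13, with antiderivative exp(u).
Back in s: F(s) = exp(5*s + 3).
Then F(2) - F(0) = (exp(13)) - (exp(3)) = -exp(3) + exp(13).

-exp(3) + exp(13)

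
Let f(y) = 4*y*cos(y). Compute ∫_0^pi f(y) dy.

Integrate by parts once (u = y, dv = 4*cos(y) dy).
An antiderivative is F(y) = 4*y*sin(y) + 4*cos(y).
Then F(pi) - F(0) = (-4) - (4) = -8.

-8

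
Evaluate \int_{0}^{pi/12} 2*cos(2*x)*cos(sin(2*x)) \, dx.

sin(1/2)

Let u = sin(2*x), so du = 2*cos(2*x) dx. When x = 0, u = 0; when x = pi/12, u = 1/2.
The integral becomes ∫ cos(u) du from 0 to 1/2, with antiderivative sin(u).
Back in x: F(x) = sin(sin(2*x)).
Then F(pi/12) - F(0) = (sin(1/2)) - (0) = sin(1/2).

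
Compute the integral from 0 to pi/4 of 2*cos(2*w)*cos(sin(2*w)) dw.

Let u = sin(2*w), so du = 2*cos(2*w) dw. When w = 0, u = 0; when w = pi/4, u = 1.
The integral becomes ∫ cos(u) du from 0 to 1, with antiderivative sin(u).
Back in w: F(w) = sin(sin(2*w)).
Then F(pi/4) - F(0) = (sin(1)) - (0) = sin(1).

sin(1)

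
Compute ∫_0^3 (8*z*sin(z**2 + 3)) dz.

Let u = z**2 + 3, so du = 2*z dz. When z = 0, u = 3; when z = 3, u = 12.
The integral becomes 4·∫ sin(u) du from 3 to 12, with antiderivative -4*cos(u).
Back in z: F(z) = -4*cos(z**2 + 3).
Then F(3) - F(0) = (-4*cos(12)) - (-4*cos(3)) = 4*cos(3) - 4*cos(12).

4*cos(3) - 4*cos(12)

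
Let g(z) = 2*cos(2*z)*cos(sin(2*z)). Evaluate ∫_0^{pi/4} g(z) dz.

sin(1)

Let u = sin(2*z), so du = 2*cos(2*z) dz. When z = 0, u = 0; when z = pi/4, u = 1.
The integral becomes ∫ cos(u) du from 0 to 1, with antiderivative sin(u).
Back in z: F(z) = sin(sin(2*z)).
Then F(pi/4) - F(0) = (sin(1)) - (0) = sin(1).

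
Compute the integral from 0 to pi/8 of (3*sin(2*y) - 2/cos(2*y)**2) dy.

An antiderivative is F(y) = -3*cos(2*y)/2 - tan(2*y).
Then F(pi/8) - F(0) = (-3*sqrt(2)/4 - 1) - (-3/2) = 1/2 - 3*sqrt(2)/4.

1/2 - 3*sqrt(2)/4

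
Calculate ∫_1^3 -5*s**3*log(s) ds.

Integrate by parts once (u = ln s, dv = -5*s**3 ds).
An antiderivative is F(s) = -5*s**4*(4*log(s) - 1)/16.
Then F(3) - F(1) = (405/16 - 405*log(3)/4) - (5/16) = 25 - 405*log(3)/4.

25 - 405*log(3)/4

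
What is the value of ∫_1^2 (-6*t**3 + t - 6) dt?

-27

By the power rule, an antiderivative is F(t) = -3*t**4/2 + t**2/2 - 6*t.
Then F(2) - F(1) = (-34) - (-7) = -27.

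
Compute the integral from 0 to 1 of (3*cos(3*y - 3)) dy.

Let u = 3*y - 3, so du = 3 dy. When y = 0, u = -3; when y = 1, u = 0.
The integral becomes ∫ cos(u) du from -3 to 0, with antiderivative sin(u).
Back in y: F(y) = sin(3*y - 3).
Then F(1) - F(0) = (0) - (-sin(3)) = sin(3).

sin(3)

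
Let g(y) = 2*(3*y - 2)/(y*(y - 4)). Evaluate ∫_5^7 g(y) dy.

Factor the denominator: y**2 - 4*y = y(y - 4).
Partial fractions: 2*(3*y - 2)/(y*(y - 4)) = 1/y + 5/(y - 4).
An antiderivative is F(y) = log(y) + 5*log(y - 4).
Then F(7) - F(5) = (log(7) + 5*log(3)) - (log(5)) = -log(5) + log(7) + 5*log(3).

-log(5) + log(7) + 5*log(3)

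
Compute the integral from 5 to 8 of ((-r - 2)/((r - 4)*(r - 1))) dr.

Factor the denominator: r**2 - 5*r + 4 = (r - 1)(r - 4).
Partial fractions: (-r - 2)/((r - 4)*(r - 1)) = 1/(r - 1) - 2/(r - 4).
An antiderivative is F(r) = -2*log(r - 4) + log(r - 1).
Then F(8) - F(5) = (log(7/16)) - (log(4)) = log(7/64).

log(7/64)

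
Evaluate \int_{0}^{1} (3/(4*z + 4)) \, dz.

3*log(2)/4

An antiderivative is F(z) = 3*log(4*z + 4)/4.
Then F(1) - F(0) = (9*log(2)/4) - (3*log(2)/2) = 3*log(2)/4.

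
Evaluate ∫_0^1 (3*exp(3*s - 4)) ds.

Let u = 3*s - 4, so du = 3 ds. When s = 0, u = -4; when s = 1, u = -1.
The integral becomes ∫ exp(u) du from -4 to -1, with antiderivative exp(u).
Back in s: F(s) = exp(3*s - 4).
Then F(1) - F(0) = (exp(-1)) - (exp(-4)) = -(1 - exp(3))*exp(-4).

-(1 - exp(3))*exp(-4)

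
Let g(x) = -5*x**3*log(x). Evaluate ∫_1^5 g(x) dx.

195 - 3125*log(5)/4

Integrate by parts once (u = ln x, dv = -5*x**3 dx).
An antiderivative is F(x) = -5*x**4*(4*log(x) - 1)/16.
Then F(5) - F(1) = (3125/16 - 3125*log(5)/4) - (5/16) = 195 - 3125*log(5)/4.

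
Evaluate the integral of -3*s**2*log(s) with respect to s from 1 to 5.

Integrate by parts once (u = ln s, dv = -3*s**2 ds).
An antiderivative is F(s) = -s**3*(3*log(s) - 1)/3.
Then F(5) - F(1) = (125/3 - 125*log(5)) - (1/3) = 124/3 - 125*log(5).

124/3 - 125*log(5)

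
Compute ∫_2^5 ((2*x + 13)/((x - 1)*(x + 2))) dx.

Factor the denominator: x**2 + x - 2 = (x + 2)(x - 1).
Partial fractions: (2*x + 13)/((x - 1)*(x + 2)) = -3/(x + 2) + 5/(x - 1).
An antiderivative is F(x) = 5*log(x - 1) - 3*log(x + 2).
Then F(5) - F(2) = (-3*log(7) + 10*log(2)) - (-log(64)) = -3*log(7) + 16*log(2).

-3*log(7) + 16*log(2)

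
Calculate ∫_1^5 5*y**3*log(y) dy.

-195 + 3125*log(5)/4

Integrate by parts once (u = ln y, dv = 5*y**3 dy).
An antiderivative is F(y) = 5*y**4*(4*log(y) - 1)/16.
Then F(5) - F(1) = (-3125/16 + 3125*log(5)/4) - (-5/16) = -195 + 3125*log(5)/4.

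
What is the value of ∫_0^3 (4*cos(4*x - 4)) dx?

Let u = 4*x - 4, so du = 4 dx. When x = 0, u = -4; when x = 3, u = 8.
The integral becomes ∫ cos(u) du from -4 to 8, with antiderivative sin(u).
Back in x: F(x) = sin(4*x - 4).
Then F(3) - F(0) = (sin(8)) - (-sin(4)) = sin(4) + sin(8).

sin(4) + sin(8)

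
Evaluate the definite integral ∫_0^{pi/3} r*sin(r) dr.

Integrate by parts once (u = r, dv = sin(r) dr).
An antiderivative is F(r) = -r*cos(r) + sin(r).
Then F(pi/3) - F(0) = (-pi/6 + sqrt(3)/2) - (0) = -pi/6 + sqrt(3)/2.

-pi/6 + sqrt(3)/2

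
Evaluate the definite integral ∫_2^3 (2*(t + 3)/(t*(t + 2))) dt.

log(27/10)

Factor the denominator: t**2 + 2*t = (t + 2)t.
Partial fractions: 2*(t + 3)/(t*(t + 2)) = -1/(t + 2) + 3/t.
An antiderivative is F(t) = 3*log(t) - log(t + 2).
Then F(3) - F(2) = (log(27/5)) - (log(2)) = log(27/10).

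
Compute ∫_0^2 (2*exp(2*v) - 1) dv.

-3 + exp(4)

An antiderivative is F(v) = exp(2*v) - v.
Then F(2) - F(0) = (-2 + exp(4)) - (1) = -3 + exp(4).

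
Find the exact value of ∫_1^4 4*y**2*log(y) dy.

Integrate by parts once (u = ln y, dv = 4*y**2 dy).
An antiderivative is F(y) = 4*y**3*(3*log(y) - 1)/9.
Then F(4) - F(1) = (-256/9 + 512*log(2)/3) - (-4/9) = -28 + 512*log(2)/3.

-28 + 512*log(2)/3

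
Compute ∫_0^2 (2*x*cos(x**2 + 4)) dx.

-sin(4) + sin(8)

Let u = x**2 + 4, so du = 2*x dx. When x = 0, u = 4; when x = 2, u = 8.
The integral becomes ∫ cos(u) du from 4 to 8, with antiderivative sin(u).
Back in x: F(x) = sin(x**2 + 4).
Then F(2) - F(0) = (sin(8)) - (sin(4)) = -sin(4) + sin(8).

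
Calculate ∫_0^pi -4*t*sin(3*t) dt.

Integrate by parts once (u = t, dv = -4*sin(3*t) dt).
An antiderivative is F(t) = 4*t*cos(3*t)/3 - 4*sin(3*t)/9.
Then F(pi) - F(0) = (-4*pi/3) - (0) = -4*pi/3.

-4*pi/3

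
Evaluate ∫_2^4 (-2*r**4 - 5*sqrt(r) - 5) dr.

By the power rule, an antiderivative is F(r) = -2*r**5/5 - 10*r**(3/2)/3 - 5*r.
Then F(4) - F(2) = (-6844/15) - (-114/5 - 20*sqrt(2)/3) = -6502/15 + 20*sqrt(2)/3.

-6502/15 + 20*sqrt(2)/3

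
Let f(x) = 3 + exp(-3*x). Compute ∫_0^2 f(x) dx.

An antiderivative is F(x) = 3*x - exp(-3*x)/3.
Then F(2) - F(0) = (6 - exp(-6)/3) - (-1/3) = 19/3 - exp(-6)/3.

19/3 - exp(-6)/3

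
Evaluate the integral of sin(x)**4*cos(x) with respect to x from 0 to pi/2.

1/5

Let u = sin(x), so du = cos(x) dx. When x = 0, u = 0; when x = pi/2, u = 1.
The integral becomes ∫ u**4 du from 0 to 1, with antiderivative u**5/5.
Back in x: F(x) = sin(x)**5/5.
Then F(pi/2) - F(0) = (1/5) - (0) = 1/5.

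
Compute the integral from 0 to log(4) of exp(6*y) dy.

1365/2

Let u = exp(y), so du = exp(y) dy. When y = 0, u = 1; when y = log(4), u = 4.
The integral becomes ∫ u**5 du from 1 to 4, with antiderivative u**6/6.
Back in y: F(y) = exp(6*y)/6.
Then F(log(4)) - F(0) = (2048/3) - (1/6) = 1365/2.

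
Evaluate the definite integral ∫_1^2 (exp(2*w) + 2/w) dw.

-exp(2)/2 + log(4) + exp(4)/2

An antiderivative is F(w) = exp(2*w)/2 + 2*log(w).
Then F(2) - F(1) = (log(4) + exp(4)/2) - (exp(2)/2) = -exp(2)/2 + log(4) + exp(4)/2.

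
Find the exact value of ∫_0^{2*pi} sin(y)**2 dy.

Use the identity sin^2(y) = (1 - cos(2*y))/2.
An antiderivative is F(y) = y/2 - sin(2*y)/4.
Then F(2*pi) - F(0) = (pi) - (0) = pi.

pi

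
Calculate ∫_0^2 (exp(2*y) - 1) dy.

-5/2 + exp(4)/2

An antiderivative is F(y) = exp(2*y)/2 - y.
Then F(2) - F(0) = (-2 + exp(4)/2) - (1/2) = -5/2 + exp(4)/2.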